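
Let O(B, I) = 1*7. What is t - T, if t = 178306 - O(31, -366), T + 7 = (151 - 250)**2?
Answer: 168505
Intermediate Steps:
O(B, I) = 7
T = 9794 (T = -7 + (151 - 250)**2 = -7 + (-99)**2 = -7 + 9801 = 9794)
t = 178299 (t = 178306 - 1*7 = 178306 - 7 = 178299)
t - T = 178299 - 1*9794 = 178299 - 9794 = 168505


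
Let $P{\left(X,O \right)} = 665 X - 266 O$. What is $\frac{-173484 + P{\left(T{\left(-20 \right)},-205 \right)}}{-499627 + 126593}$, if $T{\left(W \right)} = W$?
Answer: $\frac{66127}{186517} \approx 0.35454$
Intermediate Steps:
$P{\left(X,O \right)} = - 266 O + 665 X$
$\frac{-173484 + P{\left(T{\left(-20 \right)},-205 \right)}}{-499627 + 126593} = \frac{-173484 + \left(\left(-266\right) \left(-205\right) + 665 \left(-20\right)\right)}{-499627 + 126593} = \frac{-173484 + \left(54530 - 13300\right)}{-373034} = \left(-173484 + 41230\right) \left(- \frac{1}{373034}\right) = \left(-132254\right) \left(- \frac{1}{373034}\right) = \frac{66127}{186517}$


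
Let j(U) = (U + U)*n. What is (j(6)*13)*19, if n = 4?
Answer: 11856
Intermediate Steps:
j(U) = 8*U (j(U) = (U + U)*4 = (2*U)*4 = 8*U)
(j(6)*13)*19 = ((8*6)*13)*19 = (48*13)*19 = 624*19 = 11856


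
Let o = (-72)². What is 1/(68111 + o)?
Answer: 1/73295 ≈ 1.3643e-5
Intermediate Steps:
o = 5184
1/(68111 + o) = 1/(68111 + 5184) = 1/73295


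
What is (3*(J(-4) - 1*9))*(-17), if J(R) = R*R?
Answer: -357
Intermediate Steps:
J(R) = R²
(3*(J(-4) - 1*9))*(-17) = (3*((-4)² - 1*9))*(-17) = (3*(16 - 9))*(-17) = (3*7)*(-17) = 21*(-17) = -357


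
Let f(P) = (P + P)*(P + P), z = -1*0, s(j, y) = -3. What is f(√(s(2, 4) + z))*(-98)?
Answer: 1176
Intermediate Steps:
z = 0
f(P) = 4*P² (f(P) = (2*P)*(2*P) = 4*P²)
f(√(s(2, 4) + z))*(-98) = (4*(√(-3 + 0))²)*(-98) = (4*(√(-3))²)*(-98) = (4*(I*√3)²)*(-98) = (4*(-3))*(-98) = -12*(-98) = 1176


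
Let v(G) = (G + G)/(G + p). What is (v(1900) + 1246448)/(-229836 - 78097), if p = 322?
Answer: -1384805628/342113563 ≈ -4.0478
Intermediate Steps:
v(G) = 2*G/(322 + G) (v(G) = (G + G)/(G + 322) = (2*G)/(322 + G) = 2*G/(322 + G))
(v(1900) + 1246448)/(-229836 - 78097) = (2*1900/(322 + 1900) + 1246448)/(-229836 - 78097) = (2*1900/2222 + 1246448)/(-307933) = (2*1900*(1/2222) + 1246448)*(-1/307933) = (1900/1111 + 1246448)*(-1/307933) = (1384805628/1111)*(-1/307933) = -1384805628/342113563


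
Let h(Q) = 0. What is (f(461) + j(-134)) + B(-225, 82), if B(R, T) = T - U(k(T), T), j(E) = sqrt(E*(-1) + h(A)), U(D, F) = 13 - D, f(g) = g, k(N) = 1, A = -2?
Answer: 531 + sqrt(134) ≈ 542.58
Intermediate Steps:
j(E) = sqrt(-E) (j(E) = sqrt(E*(-1) + 0) = sqrt(-E + 0) = sqrt(-E))
B(R, T) = -12 + T (B(R, T) = T - (13 - 1*1) = T - (13 - 1) = T - 1*12 = T - 12 = -12 + T)
(f(461) + j(-134)) + B(-225, 82) = (461 + sqrt(-1*(-134))) + (-12 + 82) = (461 + sqrt(134)) + 70 = 531 + sqrt(134)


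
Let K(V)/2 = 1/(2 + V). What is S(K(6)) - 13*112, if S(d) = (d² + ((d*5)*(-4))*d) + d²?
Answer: -11657/8 ≈ -1457.1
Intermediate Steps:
K(V) = 2/(2 + V)
S(d) = -18*d² (S(d) = (d² + ((5*d)*(-4))*d) + d² = (d² + (-20*d)*d) + d² = (d² - 20*d²) + d² = -19*d² + d² = -18*d²)
S(K(6)) - 13*112 = -18*4/(2 + 6)² - 13*112 = -18*(2/8)² - 1456 = -18*(2*(⅛))² - 1456 = -18*(¼)² - 1456 = -18*1/16 - 1456 = -9/8 - 1456 = -11657/8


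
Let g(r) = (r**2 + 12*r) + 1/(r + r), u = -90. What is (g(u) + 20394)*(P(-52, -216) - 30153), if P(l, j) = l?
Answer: -29809429279/36 ≈ -8.2804e+8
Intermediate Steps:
g(r) = r**2 + 1/(2*r) + 12*r (g(r) = (r**2 + 12*r) + 1/(2*r) = r**2 + 1/(2*r) + 12*r)
(g(u) + 20394)*(P(-52, -216) - 30153) = (((-90)**2 + (1/2)/(-90) + 12*(-90)) + 20394)*(-52 - 30153) = ((8100 + (1/2)*(-1/90) - 1080) + 20394)*(-30205) = ((8100 - 1/180 - 1080) + 20394)*(-30205) = (1263599/180 + 20394)*(-30205) = (4934519/180)*(-30205) = -29809429279/36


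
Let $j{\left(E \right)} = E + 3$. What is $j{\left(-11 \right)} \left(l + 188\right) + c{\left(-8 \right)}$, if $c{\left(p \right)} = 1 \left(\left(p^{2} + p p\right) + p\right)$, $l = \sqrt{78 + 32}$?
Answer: $-1384 - 8 \sqrt{110} \approx -1467.9$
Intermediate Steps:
$j{\left(E \right)} = 3 + E$
$l = \sqrt{110} \approx 10.488$
$c{\left(p \right)} = p + 2 p^{2}$ ($c{\left(p \right)} = 1 \left(\left(p^{2} + p^{2}\right) + p\right) = 1 \left(2 p^{2} + p\right) = 1 \left(p + 2 p^{2}\right) = p + 2 p^{2}$)
$j{\left(-11 \right)} \left(l + 188\right) + c{\left(-8 \right)} = \left(3 - 11\right) \left(\sqrt{110} + 188\right) - 8 \left(1 + 2 \left(-8\right)\right) = - 8 \left(188 + \sqrt{110}\right) - 8 \left(1 - 16\right) = \left(-1504 - 8 \sqrt{110}\right) - -120 = \left(-1504 - 8 \sqrt{110}\right) + 120 = -1384 - 8 \sqrt{110}$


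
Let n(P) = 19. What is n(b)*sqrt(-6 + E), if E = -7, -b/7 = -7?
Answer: 19*I*sqrt(13) ≈ 68.505*I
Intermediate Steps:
b = 49 (b = -7*(-7) = 49)
n(b)*sqrt(-6 + E) = 19*sqrt(-6 - 7) = 19*sqrt(-13) = 19*(I*sqrt(13)) = 19*I*sqrt(13)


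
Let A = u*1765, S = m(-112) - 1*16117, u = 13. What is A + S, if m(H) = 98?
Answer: 6926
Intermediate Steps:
S = -16019 (S = 98 - 1*16117 = 98 - 16117 = -16019)
A = 22945 (A = 13*1765 = 22945)
A + S = 22945 - 16019 = 6926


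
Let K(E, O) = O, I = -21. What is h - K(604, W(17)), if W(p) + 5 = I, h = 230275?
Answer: 230301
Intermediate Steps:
W(p) = -26 (W(p) = -5 - 21 = -26)
h - K(604, W(17)) = 230275 - 1*(-26) = 230275 + 26 = 230301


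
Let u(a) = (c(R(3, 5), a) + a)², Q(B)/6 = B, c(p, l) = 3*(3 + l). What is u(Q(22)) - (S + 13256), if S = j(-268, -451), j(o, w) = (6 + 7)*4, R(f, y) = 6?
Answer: 275061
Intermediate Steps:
j(o, w) = 52 (j(o, w) = 13*4 = 52)
c(p, l) = 9 + 3*l
Q(B) = 6*B
S = 52
u(a) = (9 + 4*a)² (u(a) = ((9 + 3*a) + a)² = (9 + 4*a)²)
u(Q(22)) - (S + 13256) = (9 + 4*(6*22))² - (52 + 13256) = (9 + 4*132)² - 1*13308 = (9 + 528)² - 13308 = 537² - 13308 = 288369 - 13308 = 275061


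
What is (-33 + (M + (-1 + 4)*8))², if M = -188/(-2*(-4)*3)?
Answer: 10201/36 ≈ 283.36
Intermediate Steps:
M = -47/6 (M = -188/(8*3) = -188/24 = -188*1/24 = -47/6 ≈ -7.8333)
(-33 + (M + (-1 + 4)*8))² = (-33 + (-47/6 + (-1 + 4)*8))² = (-33 + (-47/6 + 3*8))² = (-33 + (-47/6 + 24))² = (-33 + 97/6)² = (-101/6)² = 10201/36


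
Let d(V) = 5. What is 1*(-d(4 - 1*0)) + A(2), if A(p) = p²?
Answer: -1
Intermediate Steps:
1*(-d(4 - 1*0)) + A(2) = 1*(-1*5) + 2² = 1*(-5) + 4 = -5 + 4 = -1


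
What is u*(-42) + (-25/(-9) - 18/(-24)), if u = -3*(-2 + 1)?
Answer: -4409/36 ≈ -122.47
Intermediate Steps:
u = 3 (u = -3*(-1) = 3)
u*(-42) + (-25/(-9) - 18/(-24)) = 3*(-42) + (-25/(-9) - 18/(-24)) = -126 + (-25*(-⅑) - 18*(-1/24)) = -126 + (25/9 + ¾) = -126 + 127/36 = -4409/36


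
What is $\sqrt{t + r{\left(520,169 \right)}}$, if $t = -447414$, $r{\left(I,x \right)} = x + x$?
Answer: $14 i \sqrt{2281} \approx 668.64 i$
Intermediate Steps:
$r{\left(I,x \right)} = 2 x$
$\sqrt{t + r{\left(520,169 \right)}} = \sqrt{-447414 + 2 \cdot 169} = \sqrt{-447414 + 338} = \sqrt{-447076} = 14 i \sqrt{2281}$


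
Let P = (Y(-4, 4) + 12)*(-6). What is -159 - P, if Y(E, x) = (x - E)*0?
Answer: -87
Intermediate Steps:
Y(E, x) = 0
P = -72 (P = (0 + 12)*(-6) = 12*(-6) = -72)
-159 - P = -159 - 1*(-72) = -159 + 72 = -87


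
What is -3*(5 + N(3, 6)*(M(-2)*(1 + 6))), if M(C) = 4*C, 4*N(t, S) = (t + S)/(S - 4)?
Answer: 174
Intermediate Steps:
N(t, S) = (S + t)/(4*(-4 + S)) (N(t, S) = ((t + S)/(S - 4))/4 = ((S + t)/(-4 + S))/4 = (S + t)/(4*(-4 + S)))
-3*(5 + N(3, 6)*(M(-2)*(1 + 6))) = -3*(5 + ((6 + 3)/(4*(-4 + 6)))*((4*(-2))*(1 + 6))) = -3*(5 + ((1/4)*9/2)*(-8*7)) = -3*(5 + ((1/4)*(1/2)*9)*(-56)) = -3*(5 + (9/8)*(-56)) = -3*(5 - 63) = -3*(-58) = 174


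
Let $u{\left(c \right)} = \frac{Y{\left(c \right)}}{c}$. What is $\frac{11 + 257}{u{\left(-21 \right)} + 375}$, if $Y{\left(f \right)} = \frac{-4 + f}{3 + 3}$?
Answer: $\frac{33768}{47275} \approx 0.71429$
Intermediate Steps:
$Y{\left(f \right)} = - \frac{2}{3} + \frac{f}{6}$ ($Y{\left(f \right)} = \frac{-4 + f}{6} = \left(-4 + f\right) \frac{1}{6} = - \frac{2}{3} + \frac{f}{6}$)
$u{\left(c \right)} = \frac{- \frac{2}{3} + \frac{c}{6}}{c}$
$\frac{11 + 257}{u{\left(-21 \right)} + 375} = \frac{11 + 257}{\frac{-4 - 21}{6 \left(-21\right)} + 375} = \frac{268}{\frac{1}{6} \left(- \frac{1}{21}\right) \left(-25\right) + 375} = \frac{268}{\frac{25}{126} + 375} = \frac{268}{\frac{47275}{126}} = 268 \cdot \frac{126}{47275} = \frac{33768}{47275}$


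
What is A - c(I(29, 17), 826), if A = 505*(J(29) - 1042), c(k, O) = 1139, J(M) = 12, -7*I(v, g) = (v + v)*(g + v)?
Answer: -521289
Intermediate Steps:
I(v, g) = -2*v*(g + v)/7 (I(v, g) = -(v + v)*(g + v)/7 = -2*v*(g + v)/7)
A = -520150 (A = 505*(12 - 1042) = 505*(-1030) = -520150)
A - c(I(29, 17), 826) = -520150 - 1*1139 = -520150 - 1139 = -521289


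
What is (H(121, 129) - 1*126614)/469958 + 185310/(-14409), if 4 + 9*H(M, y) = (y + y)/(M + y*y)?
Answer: -745174023891781/56752987633182 ≈ -13.130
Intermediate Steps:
H(M, y) = -4/9 + 2*y/(9*(M + y²)) (H(M, y) = -4/9 + ((y + y)/(M + y*y))/9 = -4/9 + ((2*y)/(M + y²))/9 = -4/9 + (2*y/(M + y²))/9 = -4/9 + 2*y/(9*(M + y²)))
(H(121, 129) - 1*126614)/469958 + 185310/(-14409) = (2*(129 - 2*121 - 2*129²)/(9*(121 + 129²)) - 1*126614)/469958 + 185310/(-14409) = (2*(129 - 242 - 2*16641)/(9*(121 + 16641)) - 126614)*(1/469958) + 185310*(-1/14409) = ((2/9)*(129 - 242 - 33282)/16762 - 126614)*(1/469958) - 20590/1601 = ((2/9)*(1/16762)*(-33395) - 126614)*(1/469958) - 20590/1601 = (-33395/75429 - 126614)*(1/469958) - 20590/1601 = -9550400801/75429*1/469958 - 20590/1601 = -9550400801/35448461982 - 20590/1601 = -745174023891781/56752987633182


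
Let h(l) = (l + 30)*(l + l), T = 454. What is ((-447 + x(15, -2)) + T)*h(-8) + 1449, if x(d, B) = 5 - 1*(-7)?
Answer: -5239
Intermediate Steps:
x(d, B) = 12 (x(d, B) = 5 + 7 = 12)
h(l) = 2*l*(30 + l) (h(l) = (30 + l)*(2*l) = 2*l*(30 + l))
((-447 + x(15, -2)) + T)*h(-8) + 1449 = ((-447 + 12) + 454)*(2*(-8)*(30 - 8)) + 1449 = (-435 + 454)*(2*(-8)*22) + 1449 = 19*(-352) + 1449 = -6688 + 1449 = -5239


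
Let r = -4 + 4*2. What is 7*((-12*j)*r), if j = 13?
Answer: -4368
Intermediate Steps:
r = 4 (r = -4 + 8 = 4)
7*((-12*j)*r) = 7*(-12*13*4) = 7*(-156*4) = 7*(-624) = -4368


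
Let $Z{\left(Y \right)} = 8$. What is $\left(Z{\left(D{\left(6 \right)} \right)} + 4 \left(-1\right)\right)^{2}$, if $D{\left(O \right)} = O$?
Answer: $16$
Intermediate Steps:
$\left(Z{\left(D{\left(6 \right)} \right)} + 4 \left(-1\right)\right)^{2} = \left(8 + 4 \left(-1\right)\right)^{2} = \left(8 - 4\right)^{2} = 4^{2} = 16$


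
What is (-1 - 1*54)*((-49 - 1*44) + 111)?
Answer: -990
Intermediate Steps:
(-1 - 1*54)*((-49 - 1*44) + 111) = (-1 - 54)*((-49 - 44) + 111) = -55*(-93 + 111) = -55*18 = -990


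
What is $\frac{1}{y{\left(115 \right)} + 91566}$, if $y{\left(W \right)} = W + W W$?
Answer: $\frac{1}{104906} \approx 9.5323 \cdot 10^{-6}$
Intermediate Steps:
$y{\left(W \right)} = W + W^{2}$
$\frac{1}{y{\left(115 \right)} + 91566} = \frac{1}{115 \left(1 + 115\right) + 91566} = \frac{1}{115 \cdot 116 + 91566} = \frac{1}{13340 + 91566} = \frac{1}{104906}$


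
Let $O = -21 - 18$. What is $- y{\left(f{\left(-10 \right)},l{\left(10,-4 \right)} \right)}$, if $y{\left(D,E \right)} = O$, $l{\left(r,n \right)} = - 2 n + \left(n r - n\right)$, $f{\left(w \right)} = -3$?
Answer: $39$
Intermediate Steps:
$O = -39$
$l{\left(r,n \right)} = - 3 n + n r$ ($l{\left(r,n \right)} = - 2 n + \left(- n + n r\right) = - 3 n + n r$)
$y{\left(D,E \right)} = -39$
$- y{\left(f{\left(-10 \right)},l{\left(10,-4 \right)} \right)} = \left(-1\right) \left(-39\right) = 39$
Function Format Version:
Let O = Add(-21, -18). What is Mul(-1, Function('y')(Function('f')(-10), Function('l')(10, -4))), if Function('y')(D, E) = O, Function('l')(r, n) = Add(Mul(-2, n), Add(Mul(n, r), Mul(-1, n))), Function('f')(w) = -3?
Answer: 39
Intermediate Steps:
O = -39
Function('l')(r, n) = Add(Mul(-3, n), Mul(n, r)) (Function('l')(r, n) = Add(Mul(-2, n), Add(Mul(-1, n), Mul(n, r))) = Add(Mul(-3, n), Mul(n, r)))
Function('y')(D, E) = -39
Mul(-1, Function('y')(Function('f')(-10), Function('l')(10, -4))) = Mul(-1, -39) = 39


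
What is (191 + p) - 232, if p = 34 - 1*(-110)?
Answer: 103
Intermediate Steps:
p = 144 (p = 34 + 110 = 144)
(191 + p) - 232 = (191 + 144) - 232 = 335 - 232 = 103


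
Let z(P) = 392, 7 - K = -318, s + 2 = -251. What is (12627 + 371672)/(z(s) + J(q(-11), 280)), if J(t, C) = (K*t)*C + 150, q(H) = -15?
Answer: -384299/1364458 ≈ -0.28165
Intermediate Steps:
s = -253 (s = -2 - 251 = -253)
K = 325 (K = 7 - 1*(-318) = 7 + 318 = 325)
J(t, C) = 150 + 325*C*t (J(t, C) = (325*t)*C + 150 = 325*C*t + 150 = 150 + 325*C*t)
(12627 + 371672)/(z(s) + J(q(-11), 280)) = (12627 + 371672)/(392 + (150 + 325*280*(-15))) = 384299/(392 + (150 - 1365000)) = 384299/(392 - 1364850) = 384299/(-1364458) = 384299*(-1/1364458) = -384299/1364458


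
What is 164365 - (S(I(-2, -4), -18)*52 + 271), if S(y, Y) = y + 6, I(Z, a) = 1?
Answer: 163730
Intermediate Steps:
S(y, Y) = 6 + y
164365 - (S(I(-2, -4), -18)*52 + 271) = 164365 - ((6 + 1)*52 + 271) = 164365 - (7*52 + 271) = 164365 - (364 + 271) = 164365 - 1*635 = 164365 - 635 = 163730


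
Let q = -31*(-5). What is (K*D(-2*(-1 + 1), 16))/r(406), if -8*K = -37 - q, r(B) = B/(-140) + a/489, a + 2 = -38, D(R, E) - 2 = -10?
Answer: 938880/14581 ≈ 64.391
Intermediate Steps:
D(R, E) = -8 (D(R, E) = 2 - 10 = -8)
q = 155
a = -40 (a = -2 - 38 = -40)
r(B) = -40/489 - B/140 (r(B) = B/(-140) - 40/489 = B*(-1/140) - 40*1/489 = -B/140 - 40/489 = -40/489 - B/140)
K = 24 (K = -(-37 - 1*155)/8 = -(-37 - 155)/8 = -⅛*(-192) = 24)
(K*D(-2*(-1 + 1), 16))/r(406) = (24*(-8))/(-40/489 - 1/140*406) = -192/(-40/489 - 29/10) = -192/(-14581/4890) = -192*(-4890/14581) = 938880/14581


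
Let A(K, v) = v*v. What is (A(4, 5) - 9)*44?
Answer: 704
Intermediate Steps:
A(K, v) = v²
(A(4, 5) - 9)*44 = (5² - 9)*44 = (25 - 9)*44 = 16*44 = 704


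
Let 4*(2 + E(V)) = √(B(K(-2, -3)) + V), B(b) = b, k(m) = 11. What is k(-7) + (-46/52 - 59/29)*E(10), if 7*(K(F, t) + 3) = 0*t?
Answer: 6348/377 - 2201*√7/3016 ≈ 14.907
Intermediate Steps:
K(F, t) = -3 (K(F, t) = -3 + (0*t)/7 = -3 + (⅐)*0 = -3 + 0 = -3)
E(V) = -2 + √(-3 + V)/4
k(-7) + (-46/52 - 59/29)*E(10) = 11 + (-46/52 - 59/29)*(-2 + √(-3 + 10)/4) = 11 + (-46*1/52 - 59*1/29)*(-2 + √7/4) = 11 + (-23/26 - 59/29)*(-2 + √7/4) = 11 - 2201*(-2 + √7/4)/754 = 11 + (2201/377 - 2201*√7/3016) = 6348/377 - 2201*√7/3016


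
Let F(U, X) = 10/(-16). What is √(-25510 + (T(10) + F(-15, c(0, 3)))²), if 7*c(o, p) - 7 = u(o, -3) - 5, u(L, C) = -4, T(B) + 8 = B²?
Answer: 9*I*√13559/8 ≈ 131.0*I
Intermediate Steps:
T(B) = -8 + B²
c(o, p) = -2/7 (c(o, p) = 1 + (-4 - 5)/7 = 1 + (⅐)*(-9) = 1 - 9/7 = -2/7)
F(U, X) = -5/8 (F(U, X) = 10*(-1/16) = -5/8)
√(-25510 + (T(10) + F(-15, c(0, 3)))²) = √(-25510 + ((-8 + 10²) - 5/8)²) = √(-25510 + ((-8 + 100) - 5/8)²) = √(-25510 + (92 - 5/8)²) = √(-25510 + (731/8)²) = √(-25510 + 534361/64) = √(-1098279/64) = 9*I*√13559/8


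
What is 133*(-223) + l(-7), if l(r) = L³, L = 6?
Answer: -29443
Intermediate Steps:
l(r) = 216 (l(r) = 6³ = 216)
133*(-223) + l(-7) = 133*(-223) + 216 = -29659 + 216 = -29443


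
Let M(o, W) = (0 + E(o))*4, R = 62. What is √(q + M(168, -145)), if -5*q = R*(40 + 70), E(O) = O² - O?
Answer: 2*√27715 ≈ 332.96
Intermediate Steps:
M(o, W) = 4*o*(-1 + o) (M(o, W) = (0 + o*(-1 + o))*4 = (o*(-1 + o))*4 = 4*o*(-1 + o))
q = -1364 (q = -62*(40 + 70)/5 = -62*110/5 = -⅕*6820 = -1364)
√(q + M(168, -145)) = √(-1364 + 4*168*(-1 + 168)) = √(-1364 + 4*168*167) = √(-1364 + 112224) = √110860 = 2*√27715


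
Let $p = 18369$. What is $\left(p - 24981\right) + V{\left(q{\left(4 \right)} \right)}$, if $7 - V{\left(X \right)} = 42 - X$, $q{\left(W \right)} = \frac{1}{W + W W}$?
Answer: $- \frac{132939}{20} \approx -6647.0$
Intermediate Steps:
$q{\left(W \right)} = \frac{1}{W + W^{2}}$
$V{\left(X \right)} = -35 + X$ ($V{\left(X \right)} = 7 - \left(42 - X\right) = 7 + \left(-42 + X\right) = -35 + X$)
$\left(p - 24981\right) + V{\left(q{\left(4 \right)} \right)} = \left(18369 - 24981\right) - \left(35 - \frac{1}{4 \left(1 + 4\right)}\right) = -6612 - \left(35 - \frac{1}{4 \cdot 5}\right) = -6612 + \left(-35 + \frac{1}{4} \cdot \frac{1}{5}\right) = -6612 + \left(-35 + \frac{1}{20}\right) = -6612 - \frac{699}{20} = - \frac{132939}{20}$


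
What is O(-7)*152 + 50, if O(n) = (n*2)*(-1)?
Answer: 2178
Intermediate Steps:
O(n) = -2*n (O(n) = (2*n)*(-1) = -2*n)
O(-7)*152 + 50 = -2*(-7)*152 + 50 = 14*152 + 50 = 2128 + 50 = 2178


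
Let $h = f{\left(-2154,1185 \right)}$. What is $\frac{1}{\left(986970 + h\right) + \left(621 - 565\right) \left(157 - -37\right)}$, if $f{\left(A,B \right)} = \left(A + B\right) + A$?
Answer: $\frac{1}{994711} \approx 1.0053 \cdot 10^{-6}$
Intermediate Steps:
$f{\left(A,B \right)} = B + 2 A$
$h = -3123$ ($h = 1185 + 2 \left(-2154\right) = 1185 - 4308 = -3123$)
$\frac{1}{\left(986970 + h\right) + \left(621 - 565\right) \left(157 - -37\right)} = \frac{1}{\left(986970 - 3123\right) + \left(621 - 565\right) \left(157 - -37\right)} = \frac{1}{983847 + 56 \left(157 + 37\right)} = \frac{1}{983847 + 56 \cdot 194} = \frac{1}{983847 + 10864} = \frac{1}{994711}$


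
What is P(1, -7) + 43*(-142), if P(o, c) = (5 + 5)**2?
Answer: -6006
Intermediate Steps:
P(o, c) = 100 (P(o, c) = 10**2 = 100)
P(1, -7) + 43*(-142) = 100 + 43*(-142) = 100 - 6106 = -6006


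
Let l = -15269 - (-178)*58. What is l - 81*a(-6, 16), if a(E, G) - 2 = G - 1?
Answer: -6322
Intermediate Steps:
a(E, G) = 1 + G (a(E, G) = 2 + (G - 1) = 2 + (-1 + G) = 1 + G)
l = -4945 (l = -15269 - 1*(-10324) = -15269 + 10324 = -4945)
l - 81*a(-6, 16) = -4945 - 81*(1 + 16) = -4945 - 81*17 = -4945 - 1377 = -6322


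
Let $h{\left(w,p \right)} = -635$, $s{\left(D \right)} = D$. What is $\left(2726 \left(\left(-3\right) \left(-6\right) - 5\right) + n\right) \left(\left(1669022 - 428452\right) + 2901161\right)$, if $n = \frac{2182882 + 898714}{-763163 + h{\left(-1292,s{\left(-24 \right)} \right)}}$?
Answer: $\frac{8006673646024812}{54557} \approx 1.4676 \cdot 10^{11}$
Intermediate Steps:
$n = - \frac{220114}{54557}$ ($n = \frac{2182882 + 898714}{-763163 - 635} = \frac{3081596}{-763798} = 3081596 \left(- \frac{1}{763798}\right) = - \frac{220114}{54557} \approx -4.0346$)
$\left(2726 \left(\left(-3\right) \left(-6\right) - 5\right) + n\right) \left(\left(1669022 - 428452\right) + 2901161\right) = \left(2726 \left(\left(-3\right) \left(-6\right) - 5\right) - \frac{220114}{54557}\right) \left(\left(1669022 - 428452\right) + 2901161\right) = \left(2726 \left(18 - 5\right) - \frac{220114}{54557}\right) \left(1240570 + 2901161\right) = \left(2726 \cdot 13 - \frac{220114}{54557}\right) 4141731 = \left(35438 - \frac{220114}{54557}\right) 4141731 = \frac{1933170852}{54557} \cdot 4141731 = \frac{8006673646024812}{54557}$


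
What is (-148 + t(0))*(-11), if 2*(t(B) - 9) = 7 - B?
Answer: 2981/2 ≈ 1490.5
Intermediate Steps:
t(B) = 25/2 - B/2 (t(B) = 9 + (7 - B)/2 = 9 + (7/2 - B/2) = 25/2 - B/2)
(-148 + t(0))*(-11) = (-148 + (25/2 - ½*0))*(-11) = (-148 + (25/2 + 0))*(-11) = (-148 + 25/2)*(-11) = -271/2*(-11) = 2981/2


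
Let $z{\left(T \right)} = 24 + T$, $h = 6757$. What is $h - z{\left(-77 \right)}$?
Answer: $6810$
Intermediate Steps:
$h - z{\left(-77 \right)} = 6757 - \left(24 - 77\right) = 6757 - -53 = 6757 + 53 = 6810$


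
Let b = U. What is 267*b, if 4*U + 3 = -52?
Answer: -14685/4 ≈ -3671.3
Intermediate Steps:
U = -55/4 (U = -¾ + (¼)*(-52) = -¾ - 13 = -55/4 ≈ -13.750)
b = -55/4 ≈ -13.750
267*b = 267*(-55/4) = -14685/4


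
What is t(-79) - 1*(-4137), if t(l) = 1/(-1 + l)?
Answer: 330959/80 ≈ 4137.0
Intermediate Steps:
t(-79) - 1*(-4137) = 1/(-1 - 79) - 1*(-4137) = 1/(-80) + 4137 = -1/80 + 4137 = 330959/80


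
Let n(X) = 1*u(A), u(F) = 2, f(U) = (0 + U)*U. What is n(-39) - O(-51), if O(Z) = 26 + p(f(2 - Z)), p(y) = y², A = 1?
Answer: -7890505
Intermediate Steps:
f(U) = U² (f(U) = U*U = U²)
O(Z) = 26 + (2 - Z)⁴ (O(Z) = 26 + ((2 - Z)²)² = 26 + (2 - Z)⁴)
n(X) = 2 (n(X) = 1*2 = 2)
n(-39) - O(-51) = 2 - (26 + (-2 - 51)⁴) = 2 - (26 + (-53)⁴) = 2 - (26 + 7890481) = 2 - 1*7890507 = 2 - 7890507 = -7890505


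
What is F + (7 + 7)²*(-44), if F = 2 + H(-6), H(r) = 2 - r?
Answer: -8614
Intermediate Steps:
F = 10 (F = 2 + (2 - 1*(-6)) = 2 + (2 + 6) = 2 + 8 = 10)
F + (7 + 7)²*(-44) = 10 + (7 + 7)²*(-44) = 10 + 14²*(-44) = 10 + 196*(-44) = 10 - 8624 = -8614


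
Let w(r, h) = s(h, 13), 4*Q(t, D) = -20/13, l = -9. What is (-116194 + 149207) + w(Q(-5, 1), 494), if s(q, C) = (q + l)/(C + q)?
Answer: 16738076/507 ≈ 33014.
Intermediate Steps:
Q(t, D) = -5/13 (Q(t, D) = (-20/13)/4 = (-20*1/13)/4 = (1/4)*(-20/13) = -5/13)
s(q, C) = (-9 + q)/(C + q) (s(q, C) = (q - 9)/(C + q) = (-9 + q)/(C + q))
w(r, h) = (-9 + h)/(13 + h)
(-116194 + 149207) + w(Q(-5, 1), 494) = (-116194 + 149207) + (-9 + 494)/(13 + 494) = 33013 + 485/507 = 16738076/507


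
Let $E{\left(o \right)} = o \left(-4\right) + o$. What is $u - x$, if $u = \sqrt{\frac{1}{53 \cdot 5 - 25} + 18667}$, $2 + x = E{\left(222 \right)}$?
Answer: $668 + \frac{\sqrt{67201215}}{60} \approx 804.63$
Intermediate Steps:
$E{\left(o \right)} = - 3 o$ ($E{\left(o \right)} = - 4 o + o = - 3 o$)
$x = -668$ ($x = -2 - 666 = -668$)
$u = \frac{\sqrt{67201215}}{60}$ ($u = \sqrt{\frac{1}{265 - 25} + 18667} = \sqrt{\frac{1}{240} + 18667} = \sqrt{\frac{4480081}{240}} = \frac{\sqrt{67201215}}{60} \approx 136.63$)
$u - x = \frac{\sqrt{67201215}}{60} - -668 = \frac{\sqrt{67201215}}{60} + 668 = 668 + \frac{\sqrt{67201215}}{60}$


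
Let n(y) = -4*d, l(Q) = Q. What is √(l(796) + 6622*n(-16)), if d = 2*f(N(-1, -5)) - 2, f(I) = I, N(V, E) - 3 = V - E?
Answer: 2*I*√79265 ≈ 563.08*I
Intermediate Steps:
N(V, E) = 3 + V - E (N(V, E) = 3 + (V - E) = 3 + V - E)
d = 12 (d = 2*(3 - 1 - 1*(-5)) - 2 = 2*(3 - 1 + 5) - 2 = 2*7 - 2 = 14 - 2 = 12)
n(y) = -48 (n(y) = -4*12 = -48)
√(l(796) + 6622*n(-16)) = √(796 + 6622*(-48)) = √(796 - 317856) = √(-317060) = 2*I*√79265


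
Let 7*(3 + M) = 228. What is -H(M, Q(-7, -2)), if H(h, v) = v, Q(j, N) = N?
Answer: 2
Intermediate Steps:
M = 207/7 (M = -3 + (⅐)*228 = -3 + 228/7 = 207/7 ≈ 29.571)
-H(M, Q(-7, -2)) = -1*(-2) = 2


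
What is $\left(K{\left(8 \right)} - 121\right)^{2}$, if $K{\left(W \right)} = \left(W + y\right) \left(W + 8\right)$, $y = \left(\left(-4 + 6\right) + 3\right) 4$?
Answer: $106929$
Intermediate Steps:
$y = 20$ ($y = \left(2 + 3\right) 4 = 5 \cdot 4 = 20$)
$K{\left(W \right)} = \left(8 + W\right) \left(20 + W\right)$ ($K{\left(W \right)} = \left(W + 20\right) \left(W + 8\right) = \left(20 + W\right) \left(8 + W\right) = \left(8 + W\right) \left(20 + W\right)$)
$\left(K{\left(8 \right)} - 121\right)^{2} = \left(\left(160 + 8^{2} + 28 \cdot 8\right) - 121\right)^{2} = \left(\left(160 + 64 + 224\right) - 121\right)^{2} = \left(448 - 121\right)^{2} = 327^{2} = 106929$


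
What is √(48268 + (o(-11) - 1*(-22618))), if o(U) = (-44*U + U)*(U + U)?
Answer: 24*√105 ≈ 245.93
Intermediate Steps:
o(U) = -86*U² (o(U) = (-43*U)*(2*U) = -86*U²)
√(48268 + (o(-11) - 1*(-22618))) = √(48268 + (-86*(-11)² - 1*(-22618))) = √(48268 + (-86*121 + 22618)) = √(48268 + (-10406 + 22618)) = √(48268 + 12212) = √60480 = 24*√105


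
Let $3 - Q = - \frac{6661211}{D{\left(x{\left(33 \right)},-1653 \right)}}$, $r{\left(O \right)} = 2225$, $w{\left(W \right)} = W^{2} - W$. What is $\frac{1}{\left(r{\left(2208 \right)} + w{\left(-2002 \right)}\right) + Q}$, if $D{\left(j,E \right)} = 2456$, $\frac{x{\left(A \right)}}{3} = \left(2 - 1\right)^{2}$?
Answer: $\frac{2456}{9860707915} \approx 2.4907 \cdot 10^{-7}$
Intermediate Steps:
$x{\left(A \right)} = 3$ ($x{\left(A \right)} = 3 \left(2 - 1\right)^{2} = 3 \cdot 1^{2} = 3 \cdot 1 = 3$)
$Q = \frac{6668579}{2456}$ ($Q = 3 - - \frac{6661211}{2456} = 3 + \frac{6661211}{2456} = \frac{6668579}{2456} \approx 2715.2$)
$\frac{1}{\left(r{\left(2208 \right)} + w{\left(-2002 \right)}\right) + Q} = \frac{1}{\left(2225 - 2002 \left(-1 - 2002\right)\right) + \frac{6668579}{2456}} = \frac{1}{\left(2225 - -4010006\right) + \frac{6668579}{2456}} = \frac{1}{\left(2225 + 4010006\right) + \frac{6668579}{2456}} = \frac{1}{4012231 + \frac{6668579}{2456}} = \frac{1}{\frac{9860707915}{2456}} = \frac{2456}{9860707915}$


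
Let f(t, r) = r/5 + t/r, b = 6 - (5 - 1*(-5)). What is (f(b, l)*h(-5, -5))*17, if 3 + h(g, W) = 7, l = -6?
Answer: -544/15 ≈ -36.267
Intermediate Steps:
b = -4 (b = 6 - (5 + 5) = 6 - 1*10 = 6 - 10 = -4)
h(g, W) = 4 (h(g, W) = -3 + 7 = 4)
f(t, r) = r/5 + t/r (f(t, r) = r*(⅕) + t/r = r/5 + t/r)
(f(b, l)*h(-5, -5))*17 = (((⅕)*(-6) - 4/(-6))*4)*17 = ((-6/5 - 4*(-⅙))*4)*17 = ((-6/5 + ⅔)*4)*17 = -8/15*4*17 = -32/15*17 = -544/15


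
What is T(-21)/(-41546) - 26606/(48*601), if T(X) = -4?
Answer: -276314371/299629752 ≈ -0.92219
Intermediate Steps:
T(-21)/(-41546) - 26606/(48*601) = -4/(-41546) - 26606/(48*601) = -4*(-1/41546) - 26606/28848 = 2/20773 - 26606*1/28848 = 2/20773 - 13303/14424 = -276314371/299629752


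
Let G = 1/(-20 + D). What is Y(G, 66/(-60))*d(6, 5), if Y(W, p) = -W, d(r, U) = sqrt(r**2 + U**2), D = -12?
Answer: sqrt(61)/32 ≈ 0.24407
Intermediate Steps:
d(r, U) = sqrt(U**2 + r**2)
G = -1/32 (G = 1/(-20 - 12) = 1/(-32) = -1/32 ≈ -0.031250)
Y(G, 66/(-60))*d(6, 5) = (-1*(-1/32))*sqrt(5**2 + 6**2) = sqrt(25 + 36)/32 = sqrt(61)/32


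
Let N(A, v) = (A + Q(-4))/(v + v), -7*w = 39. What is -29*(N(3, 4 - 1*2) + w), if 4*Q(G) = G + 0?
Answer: 2059/14 ≈ 147.07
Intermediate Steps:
w = -39/7 (w = -⅐*39 = -39/7 ≈ -5.5714)
Q(G) = G/4 (Q(G) = (G + 0)/4 = G/4)
N(A, v) = (-1 + A)/(2*v) (N(A, v) = (A + (¼)*(-4))/(v + v) = (A - 1)/((2*v)) = (-1 + A)*(1/(2*v)) = (-1 + A)/(2*v))
-29*(N(3, 4 - 1*2) + w) = -29*((-1 + 3)/(2*(4 - 1*2)) - 39/7) = -29*((½)*2/(4 - 2) - 39/7) = -29*((½)*2/2 - 39/7) = -29*((½)*(½)*2 - 39/7) = -29*(½ - 39/7) = -29*(-71/14) = 2059/14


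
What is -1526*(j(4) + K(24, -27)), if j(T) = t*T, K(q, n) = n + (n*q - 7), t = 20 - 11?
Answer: 985796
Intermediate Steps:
t = 9
K(q, n) = -7 + n + n*q (K(q, n) = n + (-7 + n*q) = -7 + n + n*q)
j(T) = 9*T
-1526*(j(4) + K(24, -27)) = -1526*(9*4 + (-7 - 27 - 27*24)) = -1526*(36 + (-7 - 27 - 648)) = -1526*(36 - 682) = -1526*(-646) = 985796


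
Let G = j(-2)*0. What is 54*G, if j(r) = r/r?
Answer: 0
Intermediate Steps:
j(r) = 1
G = 0 (G = 1*0 = 0)
54*G = 54*0 = 0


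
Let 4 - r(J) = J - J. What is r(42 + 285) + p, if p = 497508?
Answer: 497512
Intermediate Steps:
r(J) = 4 (r(J) = 4 - (J - J) = 4 - 1*0 = 4 + 0 = 4)
r(42 + 285) + p = 4 + 497508 = 497512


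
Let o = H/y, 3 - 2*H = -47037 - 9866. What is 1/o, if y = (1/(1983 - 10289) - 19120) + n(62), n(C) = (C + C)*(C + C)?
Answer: -31097665/236330618 ≈ -0.13159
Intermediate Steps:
n(C) = 4*C² (n(C) = (2*C)*(2*C) = 4*C²)
H = 28453 (H = 3/2 - (-47037 - 9866)/2 = 3/2 - ½*(-56903) = 3/2 + 56903/2 = 28453)
y = -31097665/8306 (y = (1/(1983 - 10289) - 19120) + 4*62² = (1/(-8306) - 19120) + 4*3844 = (-1/8306 - 19120) + 15376 = -158810721/8306 + 15376 = -31097665/8306 ≈ -3744.0)
o = -236330618/31097665 (o = 28453/(-31097665/8306) = 28453*(-8306/31097665) = -236330618/31097665 ≈ -7.5996)
1/o = 1/(-236330618/31097665) = -31097665/236330618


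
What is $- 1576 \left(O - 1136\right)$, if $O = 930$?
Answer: $324656$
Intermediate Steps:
$- 1576 \left(O - 1136\right) = - 1576 \left(930 - 1136\right) = \left(-1576\right) \left(-206\right) = 324656$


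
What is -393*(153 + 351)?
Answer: -198072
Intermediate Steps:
-393*(153 + 351) = -393*504 = -198072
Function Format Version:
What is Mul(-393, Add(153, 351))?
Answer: -198072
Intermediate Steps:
Mul(-393, Add(153, 351)) = Mul(-393, 504) = -198072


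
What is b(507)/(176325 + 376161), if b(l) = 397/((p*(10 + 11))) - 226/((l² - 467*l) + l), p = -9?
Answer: -2765051/723525168366 ≈ -3.8216e-6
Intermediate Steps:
b(l) = -397/189 - 226/(l² - 466*l) (b(l) = 397/((-9*(10 + 11))) - 226/((l² - 467*l) + l) = 397/((-9*21)) - 226/(l² - 466*l) = 397/(-189) - 226/(l² - 466*l) = 397*(-1/189) - 226/(l² - 466*l) = -397/189 - 226/(l² - 466*l))
b(507)/(176325 + 376161) = ((1/189)*(-42714 - 397*507² + 185002*507)/(507*(-466 + 507)))/(176325 + 376161) = ((1/189)*(1/507)*(-42714 - 397*257049 + 93796014)/41)/552486 = ((1/189)*(1/507)*(1/41)*(-42714 - 102048453 + 93796014))*(1/552486) = ((1/189)*(1/507)*(1/41)*(-8295153))*(1/552486) = -2765051/1309581*1/552486 = -2765051/723525168366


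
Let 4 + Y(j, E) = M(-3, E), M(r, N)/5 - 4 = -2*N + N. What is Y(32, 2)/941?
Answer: 6/941 ≈ 0.0063762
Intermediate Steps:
M(r, N) = 20 - 5*N (M(r, N) = 20 + 5*(-2*N + N) = 20 + 5*(-N) = 20 - 5*N)
Y(j, E) = 16 - 5*E (Y(j, E) = -4 + (20 - 5*E) = 16 - 5*E)
Y(32, 2)/941 = (16 - 5*2)/941 = (16 - 10)*(1/941) = 6*(1/941) = 6/941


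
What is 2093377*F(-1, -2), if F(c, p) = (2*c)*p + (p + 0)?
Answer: 4186754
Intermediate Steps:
F(c, p) = p + 2*c*p (F(c, p) = 2*c*p + p = p + 2*c*p)
2093377*F(-1, -2) = 2093377*(-2*(1 + 2*(-1))) = 2093377*(-2*(1 - 2)) = 2093377*(-2*(-1)) = 2093377*2 = 4186754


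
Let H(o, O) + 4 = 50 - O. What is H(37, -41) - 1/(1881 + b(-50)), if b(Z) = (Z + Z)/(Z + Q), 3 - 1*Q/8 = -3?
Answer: 167996/1931 ≈ 87.000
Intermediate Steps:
Q = 48 (Q = 24 - 8*(-3) = 24 + 24 = 48)
b(Z) = 2*Z/(48 + Z) (b(Z) = (Z + Z)/(Z + 48) = (2*Z)/(48 + Z) = 2*Z/(48 + Z))
H(o, O) = 46 - O (H(o, O) = -4 + (50 - O) = 46 - O)
H(37, -41) - 1/(1881 + b(-50)) = (46 - 1*(-41)) - 1/(1881 + 2*(-50)/(48 - 50)) = (46 + 41) - 1/(1881 + 2*(-50)/(-2)) = 87 - 1/(1881 + 2*(-50)*(-½)) = 87 - 1/(1881 + 50) = 87 - 1/1931 = 167996/1931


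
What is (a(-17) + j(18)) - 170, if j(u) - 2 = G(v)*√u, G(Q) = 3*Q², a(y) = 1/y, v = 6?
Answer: -2857/17 + 324*√2 ≈ 290.15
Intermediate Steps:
j(u) = 2 + 108*√u (j(u) = 2 + (3*6²)*√u = 2 + (3*36)*√u = 2 + 108*√u)
(a(-17) + j(18)) - 170 = (1/(-17) + (2 + 108*√18)) - 170 = (-1/17 + (2 + 108*(3*√2))) - 170 = (-1/17 + (2 + 324*√2)) - 170 = (33/17 + 324*√2) - 170 = -2857/17 + 324*√2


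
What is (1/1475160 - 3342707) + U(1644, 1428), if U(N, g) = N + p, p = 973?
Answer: -4927167164399/1475160 ≈ -3.3401e+6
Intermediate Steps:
U(N, g) = 973 + N (U(N, g) = N + 973 = 973 + N)
(1/1475160 - 3342707) + U(1644, 1428) = (1/1475160 - 3342707) + (973 + 1644) = (1/1475160 - 3342707) + 2617 = -4931027658119/1475160 + 2617 = -4927167164399/1475160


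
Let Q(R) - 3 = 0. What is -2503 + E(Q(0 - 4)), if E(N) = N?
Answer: -2500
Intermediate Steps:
Q(R) = 3 (Q(R) = 3 + 0 = 3)
-2503 + E(Q(0 - 4)) = -2503 + 3 = -2500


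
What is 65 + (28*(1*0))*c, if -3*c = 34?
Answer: 65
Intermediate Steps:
c = -34/3 (c = -⅓*34 = -34/3 ≈ -11.333)
65 + (28*(1*0))*c = 65 + (28*(1*0))*(-34/3) = 65 + (28*0)*(-34/3) = 65 + 0*(-34/3) = 65 + 0 = 65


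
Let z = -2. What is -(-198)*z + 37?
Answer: -359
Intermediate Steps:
-(-198)*z + 37 = -(-198)*(-2) + 37 = -33*12 + 37 = -396 + 37 = -359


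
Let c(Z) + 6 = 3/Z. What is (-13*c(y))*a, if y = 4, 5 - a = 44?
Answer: -10647/4 ≈ -2661.8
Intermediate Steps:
a = -39 (a = 5 - 1*44 = 5 - 44 = -39)
c(Z) = -6 + 3/Z
(-13*c(y))*a = -13*(-6 + 3/4)*(-39) = -13*(-21/4)*(-39) = (273/4)*(-39) = -10647/4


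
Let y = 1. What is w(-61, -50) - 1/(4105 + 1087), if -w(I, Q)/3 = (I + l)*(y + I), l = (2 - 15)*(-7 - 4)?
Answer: 76633919/5192 ≈ 14760.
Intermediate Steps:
l = 143 (l = -13*(-11) = 143)
w(I, Q) = -3*(1 + I)*(143 + I) (w(I, Q) = -3*(I + 143)*(1 + I) = -3*(143 + I)*(1 + I) = -3*(1 + I)*(143 + I))
w(-61, -50) - 1/(4105 + 1087) = (-429 - 432*(-61) - 3*(-61)**2) - 1/(4105 + 1087) = (-429 + 26352 - 3*3721) - 1/5192 = (-429 + 26352 - 11163) - 1*1/5192 = 14760 - 1/5192 = 76633919/5192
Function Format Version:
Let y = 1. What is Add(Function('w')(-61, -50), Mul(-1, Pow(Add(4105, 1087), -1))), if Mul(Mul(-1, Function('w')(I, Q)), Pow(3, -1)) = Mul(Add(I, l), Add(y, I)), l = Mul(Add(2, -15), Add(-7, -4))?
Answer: Rational(76633919, 5192) ≈ 14760.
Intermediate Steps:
l = 143 (l = Mul(-13, -11) = 143)
Function('w')(I, Q) = Mul(-3, Add(1, I), Add(143, I)) (Function('w')(I, Q) = Mul(-3, Mul(Add(I, 143), Add(1, I))) = Mul(-3, Mul(Add(143, I), Add(1, I))) = Mul(-3, Mul(Add(1, I), Add(143, I))) = Mul(-3, Add(1, I), Add(143, I)))
Add(Function('w')(-61, -50), Mul(-1, Pow(Add(4105, 1087), -1))) = Add(Add(-429, Mul(-432, -61), Mul(-3, Pow(-61, 2))), Mul(-1, Pow(Add(4105, 1087), -1))) = Add(Add(-429, 26352, Mul(-3, 3721)), Mul(-1, Pow(5192, -1))) = Add(Add(-429, 26352, -11163), Mul(-1, Rational(1, 5192))) = Add(14760, Rational(-1, 5192)) = Rational(76633919, 5192)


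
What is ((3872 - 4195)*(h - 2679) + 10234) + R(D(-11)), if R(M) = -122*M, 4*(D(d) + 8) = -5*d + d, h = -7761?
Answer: 3381988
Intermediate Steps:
D(d) = -8 - d (D(d) = -8 + (-5*d + d)/4 = -8 + (-4*d)/4 = -8 - d)
((3872 - 4195)*(h - 2679) + 10234) + R(D(-11)) = ((3872 - 4195)*(-7761 - 2679) + 10234) - 122*(-8 - 1*(-11)) = (-323*(-10440) + 10234) - 122*(-8 + 11) = (3372120 + 10234) - 122*3 = 3382354 - 366 = 3381988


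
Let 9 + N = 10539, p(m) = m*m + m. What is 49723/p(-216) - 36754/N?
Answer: -4382491/1811160 ≈ -2.4197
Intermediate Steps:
p(m) = m + m**2 (p(m) = m**2 + m = m + m**2)
N = 10530 (N = -9 + 10539 = 10530)
49723/p(-216) - 36754/N = 49723/((-216*(1 - 216))) - 36754/10530 = 49723/((-216*(-215))) - 36754*1/10530 = 49723/46440 - 18377/5265 = -4382491/1811160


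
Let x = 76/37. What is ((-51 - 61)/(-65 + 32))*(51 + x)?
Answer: 219856/1221 ≈ 180.06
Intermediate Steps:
x = 76/37 (x = 76*(1/37) = 76/37 ≈ 2.0541)
((-51 - 61)/(-65 + 32))*(51 + x) = ((-51 - 61)/(-65 + 32))*(51 + 76/37) = -112/(-33)*(1963/37) = -112*(-1/33)*(1963/37) = (112/33)*(1963/37) = 219856/1221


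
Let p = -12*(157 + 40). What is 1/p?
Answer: -1/2364 ≈ -0.00042301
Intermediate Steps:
p = -2364 (p = -12*197 = -2364)
1/p = 1/(-2364) = -1/2364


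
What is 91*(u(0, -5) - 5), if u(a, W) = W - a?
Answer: -910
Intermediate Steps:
91*(u(0, -5) - 5) = 91*((-5 - 1*0) - 5) = 91*((-5 + 0) - 5) = 91*(-5 - 5) = 91*(-10) = -910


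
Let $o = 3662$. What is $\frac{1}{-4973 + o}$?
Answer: $- \frac{1}{1311} \approx -0.00076278$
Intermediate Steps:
$\frac{1}{-4973 + o} = \frac{1}{-4973 + 3662} = \frac{1}{-1311} = - \frac{1}{1311}$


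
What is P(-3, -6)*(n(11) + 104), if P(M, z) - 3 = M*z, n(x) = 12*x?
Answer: 4956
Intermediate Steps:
P(M, z) = 3 + M*z
P(-3, -6)*(n(11) + 104) = (3 - 3*(-6))*(12*11 + 104) = (3 + 18)*(132 + 104) = 21*236 = 4956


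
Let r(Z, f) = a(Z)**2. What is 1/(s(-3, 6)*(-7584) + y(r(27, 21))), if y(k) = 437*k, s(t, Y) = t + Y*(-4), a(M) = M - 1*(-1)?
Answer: 1/547376 ≈ 1.8269e-6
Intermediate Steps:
a(M) = 1 + M (a(M) = M + 1 = 1 + M)
r(Z, f) = (1 + Z)**2
s(t, Y) = t - 4*Y
1/(s(-3, 6)*(-7584) + y(r(27, 21))) = 1/((-3 - 4*6)*(-7584) + 437*(1 + 27)**2) = 1/((-3 - 24)*(-7584) + 437*28**2) = 1/(-27*(-7584) + 437*784) = 1/(204768 + 342608) = 1/547376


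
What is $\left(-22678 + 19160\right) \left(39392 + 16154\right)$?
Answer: $-195410828$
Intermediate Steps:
$\left(-22678 + 19160\right) \left(39392 + 16154\right) = \left(-3518\right) 55546 = -195410828$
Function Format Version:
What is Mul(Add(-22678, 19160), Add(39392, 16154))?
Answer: -195410828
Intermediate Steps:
Mul(Add(-22678, 19160), Add(39392, 16154)) = Mul(-3518, 55546) = -195410828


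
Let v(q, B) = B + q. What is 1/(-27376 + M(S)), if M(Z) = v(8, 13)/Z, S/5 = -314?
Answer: -1570/42980341 ≈ -3.6528e-5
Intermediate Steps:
S = -1570 (S = 5*(-314) = -1570)
M(Z) = 21/Z (M(Z) = (13 + 8)/Z = 21/Z)
1/(-27376 + M(S)) = 1/(-27376 + 21/(-1570)) = 1/(-27376 + 21*(-1/1570)) = 1/(-27376 - 21/1570) = 1/(-42980341/1570) = -1570/42980341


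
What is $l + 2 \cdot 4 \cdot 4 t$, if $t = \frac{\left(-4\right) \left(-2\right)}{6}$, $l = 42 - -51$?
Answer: $\frac{407}{3} \approx 135.67$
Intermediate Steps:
$l = 93$ ($l = 42 + 51 = 93$)
$t = \frac{4}{3}$ ($t = 8 \cdot \frac{1}{6} = \frac{4}{3} \approx 1.3333$)
$l + 2 \cdot 4 \cdot 4 t = 93 + 2 \cdot 4 \cdot 4 \cdot \frac{4}{3} = 93 + 8 \cdot 4 \cdot \frac{4}{3} = 93 + 32 \cdot \frac{4}{3} = 93 + \frac{128}{3} = \frac{407}{3}$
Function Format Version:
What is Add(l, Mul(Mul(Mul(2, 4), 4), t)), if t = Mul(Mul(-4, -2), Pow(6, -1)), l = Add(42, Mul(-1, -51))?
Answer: Rational(407, 3) ≈ 135.67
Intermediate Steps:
l = 93 (l = Add(42, 51) = 93)
t = Rational(4, 3) (t = Mul(8, Rational(1, 6)) = Rational(4, 3) ≈ 1.3333)
Add(l, Mul(Mul(Mul(2, 4), 4), t)) = Add(93, Mul(Mul(Mul(2, 4), 4), Rational(4, 3))) = Add(93, Mul(Mul(8, 4), Rational(4, 3))) = Add(93, Mul(32, Rational(4, 3))) = Add(93, Rational(128, 3)) = Rational(407, 3)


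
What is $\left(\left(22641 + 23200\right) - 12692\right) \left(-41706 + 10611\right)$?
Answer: $-1030768155$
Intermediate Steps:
$\left(\left(22641 + 23200\right) - 12692\right) \left(-41706 + 10611\right) = \left(45841 - 12692\right) \left(-31095\right) = 33149 \left(-31095\right) = -1030768155$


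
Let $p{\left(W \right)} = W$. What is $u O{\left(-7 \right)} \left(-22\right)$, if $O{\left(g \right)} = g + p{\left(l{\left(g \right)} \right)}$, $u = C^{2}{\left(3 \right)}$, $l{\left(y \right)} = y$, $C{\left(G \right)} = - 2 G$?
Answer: $11088$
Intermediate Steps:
$u = 36$ ($u = \left(\left(-2\right) 3\right)^{2} = \left(-6\right)^{2} = 36$)
$O{\left(g \right)} = 2 g$ ($O{\left(g \right)} = g + g = 2 g$)
$u O{\left(-7 \right)} \left(-22\right) = 36 \cdot 2 \left(-7\right) \left(-22\right) = 36 \left(-14\right) \left(-22\right) = \left(-504\right) \left(-22\right) = 11088$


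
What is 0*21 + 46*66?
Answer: 3036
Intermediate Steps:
0*21 + 46*66 = 0 + 3036 = 3036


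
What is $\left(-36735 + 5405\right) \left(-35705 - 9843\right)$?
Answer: $1427018840$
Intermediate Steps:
$\left(-36735 + 5405\right) \left(-35705 - 9843\right) = \left(-31330\right) \left(-45548\right) = 1427018840$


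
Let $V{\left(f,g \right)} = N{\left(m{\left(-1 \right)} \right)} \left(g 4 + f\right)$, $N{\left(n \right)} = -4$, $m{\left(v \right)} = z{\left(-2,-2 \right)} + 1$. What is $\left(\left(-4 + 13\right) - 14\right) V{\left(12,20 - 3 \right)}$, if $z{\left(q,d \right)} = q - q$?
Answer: $1600$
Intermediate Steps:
$z{\left(q,d \right)} = 0$
$m{\left(v \right)} = 1$ ($m{\left(v \right)} = 0 + 1 = 1$)
$V{\left(f,g \right)} = - 16 g - 4 f$ ($V{\left(f,g \right)} = - 4 \left(g 4 + f\right) = - 4 \left(4 g + f\right) = - 4 \left(f + 4 g\right) = - 16 g - 4 f$)
$\left(\left(-4 + 13\right) - 14\right) V{\left(12,20 - 3 \right)} = \left(\left(-4 + 13\right) - 14\right) \left(- 16 \left(20 - 3\right) - 48\right) = \left(9 - 14\right) \left(\left(-16\right) 17 - 48\right) = - 5 \left(-272 - 48\right) = \left(-5\right) \left(-320\right) = 1600$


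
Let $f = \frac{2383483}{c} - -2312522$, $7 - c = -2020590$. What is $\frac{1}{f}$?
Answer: $\frac{2020597}{4672677399117} \approx 4.3243 \cdot 10^{-7}$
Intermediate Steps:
$c = 2020597$ ($c = 7 - -2020590 = 7 + 2020590 = 2020597$)
$f = \frac{4672677399117}{2020597}$ ($f = \frac{2383483}{2020597} - -2312522 = 2383483 \cdot \frac{1}{2020597} + 2312522 = \frac{2383483}{2020597} + 2312522 = \frac{4672677399117}{2020597} \approx 2.3125 \cdot 10^{6}$)
$\frac{1}{f} = \frac{1}{\frac{4672677399117}{2020597}} = \frac{2020597}{4672677399117}$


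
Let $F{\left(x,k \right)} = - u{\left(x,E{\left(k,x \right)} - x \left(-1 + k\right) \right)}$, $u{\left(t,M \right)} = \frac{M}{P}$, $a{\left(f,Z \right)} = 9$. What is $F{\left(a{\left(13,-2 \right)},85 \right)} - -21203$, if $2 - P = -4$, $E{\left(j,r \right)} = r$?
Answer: $\frac{42655}{2} \approx 21328.0$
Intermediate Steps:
$P = 6$ ($P = 2 - -4 = 2 + 4 = 6$)
$u{\left(t,M \right)} = \frac{M}{6}$
$F{\left(x,k \right)} = - \frac{x}{6} + \frac{x \left(-1 + k\right)}{6}$ ($F{\left(x,k \right)} = - \frac{x - x \left(-1 + k\right)}{6} = - (\frac{x}{6} - \frac{x \left(-1 + k\right)}{6}) = - \frac{x}{6} + \frac{x \left(-1 + k\right)}{6}$)
$F{\left(a{\left(13,-2 \right)},85 \right)} - -21203 = \frac{1}{6} \cdot 9 \left(-2 + 85\right) - -21203 = \frac{1}{6} \cdot 9 \cdot 83 + 21203 = \frac{249}{2} + 21203 = \frac{42655}{2}$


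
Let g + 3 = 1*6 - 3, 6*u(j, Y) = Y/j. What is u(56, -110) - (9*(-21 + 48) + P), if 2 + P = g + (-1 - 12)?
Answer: -38359/168 ≈ -228.33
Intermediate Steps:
u(j, Y) = Y/(6*j) (u(j, Y) = (Y/j)/6 = Y/(6*j))
g = 0 (g = -3 + (1*6 - 3) = -3 + (6 - 3) = -3 + 3 = 0)
P = -15 (P = -2 + (0 + (-1 - 12)) = -2 + (0 - 13) = -2 - 13 = -15)
u(56, -110) - (9*(-21 + 48) + P) = (⅙)*(-110)/56 - (9*(-21 + 48) - 15) = (⅙)*(-110)*(1/56) - (9*27 - 15) = -55/168 - (243 - 15) = -55/168 - 1*228 = -55/168 - 228 = -38359/168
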